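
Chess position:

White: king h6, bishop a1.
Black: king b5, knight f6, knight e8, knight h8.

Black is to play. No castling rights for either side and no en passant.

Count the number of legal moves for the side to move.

20

Black to move; king on b5.
In check: no.
Legal moves: Nf7+, Ng6, Ng7, Nc7, Nd6, Ng8+, Nh7, Nd7, Nh5, Nd5, Ng4+, Ne4, Kc6, Kb6, Ka6, Kc5, Ka5, Kc4, Kb4, Ka4.
Count: 20.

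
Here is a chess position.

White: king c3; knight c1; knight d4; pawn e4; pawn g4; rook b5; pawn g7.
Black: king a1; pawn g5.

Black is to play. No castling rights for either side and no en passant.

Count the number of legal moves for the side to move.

Black to move; king on a1.
In check: no.
Legal moves: none.
Count: 0.

0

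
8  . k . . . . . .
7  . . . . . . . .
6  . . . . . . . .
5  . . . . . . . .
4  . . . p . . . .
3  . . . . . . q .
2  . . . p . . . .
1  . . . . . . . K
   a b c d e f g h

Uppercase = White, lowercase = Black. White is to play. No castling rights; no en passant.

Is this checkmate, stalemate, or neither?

White to move; white king on h1.
In check: no.
King squares — g1: attacked by Qg3; g2: attacked by Qg3; h2: attacked by Qg3.
Legal moves for White: none.
Not in check and no legal moves → stalemate.

stalemate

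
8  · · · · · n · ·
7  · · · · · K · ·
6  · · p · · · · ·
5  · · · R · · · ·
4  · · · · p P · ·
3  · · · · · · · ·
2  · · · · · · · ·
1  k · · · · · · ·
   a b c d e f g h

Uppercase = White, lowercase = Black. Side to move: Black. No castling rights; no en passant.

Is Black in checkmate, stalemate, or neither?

Black to move; black king on a1.
In check: no.
Legal moves for Black: Nh7, Nd7, Ng6, Ne6, Kb2, Ka2, Kb1, cxd5, c5, e3.
Black has 10 legal moves and is not in check → neither.

neither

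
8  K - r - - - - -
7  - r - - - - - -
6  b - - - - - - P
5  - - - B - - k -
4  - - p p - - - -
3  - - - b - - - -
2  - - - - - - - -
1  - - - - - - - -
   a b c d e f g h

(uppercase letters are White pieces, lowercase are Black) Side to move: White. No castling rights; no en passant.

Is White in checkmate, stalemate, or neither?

White to move; white king on a8.
In check: yes, from the black rook on c8.
King squares — a7: attacked by Rb7; b7: attacked by Ba6; b8: attacked by Rb7.
Legal moves for White: none.
In check with no legal moves → checkmate.

checkmate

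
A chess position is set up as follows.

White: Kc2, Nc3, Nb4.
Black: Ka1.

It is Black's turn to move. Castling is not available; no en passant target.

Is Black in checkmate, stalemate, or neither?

stalemate

Black to move; black king on a1.
In check: no.
King squares — b1: attacked by Kc2; a2: attacked by Nc3; b2: attacked by Kc2.
Legal moves for Black: none.
Not in check and no legal moves → stalemate.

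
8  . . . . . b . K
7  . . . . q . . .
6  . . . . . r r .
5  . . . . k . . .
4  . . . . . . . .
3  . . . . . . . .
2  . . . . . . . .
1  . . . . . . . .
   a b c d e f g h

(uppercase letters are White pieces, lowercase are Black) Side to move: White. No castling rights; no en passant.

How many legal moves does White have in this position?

White to move; king on h8.
In check: no.
Legal moves: none.
Count: 0.

0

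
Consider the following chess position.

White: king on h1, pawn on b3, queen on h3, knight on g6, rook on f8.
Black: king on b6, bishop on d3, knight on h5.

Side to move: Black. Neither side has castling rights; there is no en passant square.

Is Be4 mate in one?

no

After Be4: white king on h1; in check: yes, from the black bishop on e4.
White has 5 legal replies: Kh2, Kg1, Rf3, Qf3, Qg2.
In check but a legal move exists → not checkmate.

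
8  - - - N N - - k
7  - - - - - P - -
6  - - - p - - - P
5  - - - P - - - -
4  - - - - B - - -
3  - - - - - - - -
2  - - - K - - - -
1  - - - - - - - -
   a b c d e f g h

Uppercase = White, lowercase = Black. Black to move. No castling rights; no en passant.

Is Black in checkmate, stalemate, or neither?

Black to move; black king on h8.
In check: no.
King squares — g7: attacked by Ph6; h7: attacked by Be4; g8: attacked by Pf7.
Legal moves for Black: none.
Not in check and no legal moves → stalemate.

stalemate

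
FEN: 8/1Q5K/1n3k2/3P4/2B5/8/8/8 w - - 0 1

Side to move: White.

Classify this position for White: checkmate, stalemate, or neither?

neither

White to move; white king on h7.
In check: no.
Legal moves for White include: Kh8, Kg8, Kh6, Qc8, Qb8, Qa8, Qg7+, Qf7+, Qe7+, Qd7, Qc7, Qa7, Qc6+, Qxb6+, Qa6, Ba6, Bb5, Bd3, ... (list truncated; more exist).
White has legal moves and is not in check → neither.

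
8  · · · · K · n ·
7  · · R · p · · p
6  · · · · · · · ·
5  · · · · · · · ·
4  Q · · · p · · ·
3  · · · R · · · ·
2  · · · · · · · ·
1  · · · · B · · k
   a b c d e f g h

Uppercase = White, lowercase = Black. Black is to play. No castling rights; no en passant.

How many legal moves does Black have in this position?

11

Black to move; king on h1.
In check: no.
Legal moves: Nh6, Nf6+, Kh2, Kg2, Kg1, exd3, h6, e6, e3, h5, e5.
Count: 11.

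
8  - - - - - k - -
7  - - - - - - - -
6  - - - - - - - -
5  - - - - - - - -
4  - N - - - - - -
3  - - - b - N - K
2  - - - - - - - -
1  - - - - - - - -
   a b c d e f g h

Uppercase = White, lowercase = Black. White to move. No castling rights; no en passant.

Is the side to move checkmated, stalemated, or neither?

White to move; white king on h3.
In check: no.
Legal moves for White include: Nc6, Na6, Nd5, Nxd3, Nc2, Na2, Kh4, Kg4, Kg3, Kh2, Kg2, Ng5, Ne5, Nh4, Nd4, Nh2, Nd2, Ng1, ... (list truncated; more exist).
White has legal moves and is not in check → neither.

neither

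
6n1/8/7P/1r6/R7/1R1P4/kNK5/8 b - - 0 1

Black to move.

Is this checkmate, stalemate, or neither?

Black to move; black king on a2.
In check: yes, from the white rook on a4.
King squares — a1: attacked by Ra4; b1: attacked by Kc2; b2: attacked by Kc2; a3: attacked by Rb3; b3: attacked by Kc2.
Legal moves for Black: none.
In check with no legal moves → checkmate.

checkmate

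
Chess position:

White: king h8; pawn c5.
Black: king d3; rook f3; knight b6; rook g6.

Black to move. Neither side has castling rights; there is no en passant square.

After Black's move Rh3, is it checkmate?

yes

After Rh3: white king on h8; in check: yes, from the black rook on h3.
King squares — g7: attacked by Rg6; h7: attacked by Rh3; g8: attacked by Rg6.
White has no legal moves → checkmate.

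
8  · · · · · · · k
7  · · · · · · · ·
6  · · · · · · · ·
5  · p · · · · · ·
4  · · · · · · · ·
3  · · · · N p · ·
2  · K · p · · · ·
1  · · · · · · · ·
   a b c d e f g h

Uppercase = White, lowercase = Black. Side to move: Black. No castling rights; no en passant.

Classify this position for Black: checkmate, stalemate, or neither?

neither

Black to move; black king on h8.
In check: no.
Legal moves for Black: Kg8, Kh7, Kg7, b4, f2, d1=Q, d1=R, d1=B, d1=N+.
Black has 9 legal moves and is not in check → neither.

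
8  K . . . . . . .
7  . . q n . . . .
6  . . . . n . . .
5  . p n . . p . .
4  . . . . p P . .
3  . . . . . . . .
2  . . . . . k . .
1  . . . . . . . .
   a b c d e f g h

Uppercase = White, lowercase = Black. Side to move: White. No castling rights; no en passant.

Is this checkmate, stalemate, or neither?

White to move; white king on a8.
In check: no.
King squares — a7: attacked by Qc7; b7: attacked by Nc5; b8: attacked by Qc7.
Legal moves for White: none.
Not in check and no legal moves → stalemate.

stalemate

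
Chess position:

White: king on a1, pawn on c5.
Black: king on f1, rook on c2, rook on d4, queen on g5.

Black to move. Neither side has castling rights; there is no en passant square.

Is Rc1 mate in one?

no

After Rc1: white king on a1; in check: yes, from the black rook on c1.
White has 2 legal replies: Kb2, Ka2.
In check but a legal move exists → not checkmate.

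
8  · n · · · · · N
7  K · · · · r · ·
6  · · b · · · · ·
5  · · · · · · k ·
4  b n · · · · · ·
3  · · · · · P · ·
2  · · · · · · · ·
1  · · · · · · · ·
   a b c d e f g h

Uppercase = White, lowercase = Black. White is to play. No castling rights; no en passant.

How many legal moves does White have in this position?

White to move; king on a7.
In check: yes, from the black rook on f7.
Legal moves: Kxb8, Kb6, Nxf7+.
Count: 3.

3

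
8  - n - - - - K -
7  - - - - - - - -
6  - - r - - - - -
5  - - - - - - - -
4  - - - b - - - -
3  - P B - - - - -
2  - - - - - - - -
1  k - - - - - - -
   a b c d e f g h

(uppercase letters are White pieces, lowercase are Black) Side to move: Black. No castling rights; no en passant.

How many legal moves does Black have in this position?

Black to move; king on a1.
In check: yes, from the white bishop on c3.
Legal moves: Ka2, Kb1, Rxc3, Bxc3.
Count: 4.

4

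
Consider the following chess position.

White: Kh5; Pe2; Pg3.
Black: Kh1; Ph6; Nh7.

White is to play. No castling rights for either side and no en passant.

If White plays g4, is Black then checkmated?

no

After g4: black king on h1; in check: no.
Black is not in check, so this cannot be checkmate.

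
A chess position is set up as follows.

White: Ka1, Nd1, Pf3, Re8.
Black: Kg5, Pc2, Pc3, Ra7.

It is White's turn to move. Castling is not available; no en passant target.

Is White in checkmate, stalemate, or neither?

checkmate

White to move; white king on a1.
In check: yes, from the black rook on a7.
King squares — b1: attacked by Pc2; a2: attacked by Ra7; b2: attacked by Pc3.
Legal moves for White: none.
In check with no legal moves → checkmate.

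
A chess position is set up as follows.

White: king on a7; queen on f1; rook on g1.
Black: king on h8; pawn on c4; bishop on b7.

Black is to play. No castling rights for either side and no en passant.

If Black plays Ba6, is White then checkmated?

After Ba6: white king on a7; in check: no.
White is not in check, so this cannot be checkmate.

no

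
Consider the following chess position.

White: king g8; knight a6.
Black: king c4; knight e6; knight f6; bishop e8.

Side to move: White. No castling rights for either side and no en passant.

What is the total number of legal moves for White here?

1

White to move; king on g8.
In check: yes, from the black knight on f6.
Legal moves: Kh8.
Count: 1.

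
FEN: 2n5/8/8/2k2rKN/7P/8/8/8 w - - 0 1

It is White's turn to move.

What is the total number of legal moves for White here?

4

White to move; king on g5.
In check: yes, from the black rook on f5.
Legal moves: Kh6, Kg6, Kxf5, Kg4.
Count: 4.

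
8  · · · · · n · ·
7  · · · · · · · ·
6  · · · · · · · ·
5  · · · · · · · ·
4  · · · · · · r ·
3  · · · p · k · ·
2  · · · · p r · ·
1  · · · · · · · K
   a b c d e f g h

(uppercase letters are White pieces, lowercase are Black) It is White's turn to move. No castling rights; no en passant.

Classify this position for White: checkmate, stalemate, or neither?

stalemate

White to move; white king on h1.
In check: no.
King squares — g1: attacked by Rg4; g2: attacked by Rf2; h2: attacked by Rf2.
Legal moves for White: none.
Not in check and no legal moves → stalemate.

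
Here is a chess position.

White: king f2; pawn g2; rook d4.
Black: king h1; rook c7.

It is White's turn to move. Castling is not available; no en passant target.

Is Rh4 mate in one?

After Rh4: black king on h1; in check: yes, from the white rook on h4.
King squares — g1: attacked by Kf2; g2: attacked by Kf2; h2: attacked by Rh4.
Black has no legal moves → checkmate.

yes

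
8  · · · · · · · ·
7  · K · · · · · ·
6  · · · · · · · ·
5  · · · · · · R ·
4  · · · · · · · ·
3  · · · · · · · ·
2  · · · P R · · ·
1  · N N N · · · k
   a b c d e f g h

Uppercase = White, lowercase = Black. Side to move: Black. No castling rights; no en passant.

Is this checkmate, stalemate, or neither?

Black to move; black king on h1.
In check: no.
King squares — g1: attacked by Rg5; g2: attacked by Re2; h2: attacked by Re2.
Legal moves for Black: none.
Not in check and no legal moves → stalemate.

stalemate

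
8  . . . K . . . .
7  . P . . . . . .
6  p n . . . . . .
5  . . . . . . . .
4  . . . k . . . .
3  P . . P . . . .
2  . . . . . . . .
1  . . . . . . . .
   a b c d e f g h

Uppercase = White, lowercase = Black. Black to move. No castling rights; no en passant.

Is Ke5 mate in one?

After Ke5: white king on d8; in check: no.
White is not in check, so this cannot be checkmate.

no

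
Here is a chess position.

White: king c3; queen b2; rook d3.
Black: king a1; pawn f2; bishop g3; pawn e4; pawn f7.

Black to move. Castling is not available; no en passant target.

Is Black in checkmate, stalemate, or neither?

checkmate

Black to move; black king on a1.
In check: yes, from the white queen on b2.
King squares — b1: attacked by Qb2; a2: attacked by Qb2; b2: attacked by Kc3.
Legal moves for Black: none.
In check with no legal moves → checkmate.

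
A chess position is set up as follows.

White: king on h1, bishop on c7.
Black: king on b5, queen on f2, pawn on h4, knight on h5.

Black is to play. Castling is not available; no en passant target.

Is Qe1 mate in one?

no

After Qe1: white king on h1; in check: yes, from the black queen on e1.
White has 2 legal replies: Kh2, Kg2.
In check but a legal move exists → not checkmate.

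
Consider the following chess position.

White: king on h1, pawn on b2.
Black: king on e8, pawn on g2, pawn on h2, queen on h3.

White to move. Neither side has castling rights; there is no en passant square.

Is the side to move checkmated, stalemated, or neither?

checkmate

White to move; white king on h1.
In check: yes, from the black pawn on g2.
King squares — g1: attacked by Ph2; g2: attacked by Qh3; h2: attacked by Qh3.
Legal moves for White: none.
In check with no legal moves → checkmate.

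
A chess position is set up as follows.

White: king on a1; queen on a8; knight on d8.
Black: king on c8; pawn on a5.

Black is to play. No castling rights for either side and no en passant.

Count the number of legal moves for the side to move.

2

Black to move; king on c8.
In check: yes, from the white queen on a8.
Legal moves: Kd7, Kc7.
Count: 2.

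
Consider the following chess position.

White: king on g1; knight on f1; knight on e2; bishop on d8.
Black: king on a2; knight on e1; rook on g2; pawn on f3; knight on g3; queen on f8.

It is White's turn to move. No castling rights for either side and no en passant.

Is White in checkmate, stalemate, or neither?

checkmate

White to move; white king on g1.
In check: yes, from the black rook on g2.
King squares — f1: own knight; h1: attacked by Ng3; f2: attacked by Rg2; g2: attacked by Ne1; h2: attacked by Rg2.
Legal moves for White: none.
In check with no legal moves → checkmate.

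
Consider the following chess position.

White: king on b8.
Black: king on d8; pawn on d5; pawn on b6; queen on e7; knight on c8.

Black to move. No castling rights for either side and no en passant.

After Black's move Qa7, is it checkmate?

After Qa7: white king on b8; in check: yes, from the black queen on a7.
King squares — a7: attacked by Nc8; b7: attacked by Qa7; c7: attacked by Qa7; a8: attacked by Qa7; c8: attacked by Kd8.
White has no legal moves → checkmate.

yes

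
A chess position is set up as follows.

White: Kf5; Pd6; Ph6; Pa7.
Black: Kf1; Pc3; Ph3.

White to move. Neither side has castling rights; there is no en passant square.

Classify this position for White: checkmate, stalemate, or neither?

White to move; white king on f5.
In check: no.
Legal moves for White: Kg6, Kf6, Ke6, Kg5, Ke5, Kg4, Kf4, Ke4, a8=Q, a8=R, a8=B, a8=N, h7, d7.
White has 14 legal moves and is not in check → neither.

neither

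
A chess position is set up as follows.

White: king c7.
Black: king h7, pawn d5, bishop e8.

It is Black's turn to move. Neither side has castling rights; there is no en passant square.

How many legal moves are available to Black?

13

Black to move; king on h7.
In check: no.
Legal moves: Bf7, Bd7, Bg6, Bc6, Bh5, Bb5, Ba4, Kh8, Kg8, Kg7, Kh6, Kg6, d4.
Count: 13.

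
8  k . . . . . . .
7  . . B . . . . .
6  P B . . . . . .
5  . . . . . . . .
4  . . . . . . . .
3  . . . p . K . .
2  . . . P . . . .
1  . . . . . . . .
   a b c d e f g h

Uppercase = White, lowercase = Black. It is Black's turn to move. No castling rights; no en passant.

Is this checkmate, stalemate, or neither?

Black to move; black king on a8.
In check: no.
King squares — a7: attacked by Bb6; b7: attacked by Pa6; b8: attacked by Bc7.
Legal moves for Black: none.
Not in check and no legal moves → stalemate.

stalemate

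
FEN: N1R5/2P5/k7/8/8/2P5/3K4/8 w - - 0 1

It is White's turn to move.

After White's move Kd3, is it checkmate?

no

After Kd3: black king on a6; in check: no.
Black is not in check, so this cannot be checkmate.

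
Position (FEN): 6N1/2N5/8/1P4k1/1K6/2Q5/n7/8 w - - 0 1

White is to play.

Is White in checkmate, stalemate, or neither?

neither

White to move; white king on b4.
In check: yes, from the black knight on a2.
Legal moves for White: Kc5, Ka5, Kc4, Ka4, Kb3, Ka3.
White is in check but has 6 legal moves → neither.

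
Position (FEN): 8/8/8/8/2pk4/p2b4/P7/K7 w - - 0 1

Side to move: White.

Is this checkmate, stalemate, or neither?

stalemate

White to move; white king on a1.
In check: no.
King squares — b1: attacked by Bd3; a2: own pawn; b2: attacked by Pa3.
Legal moves for White: none.
Not in check and no legal moves → stalemate.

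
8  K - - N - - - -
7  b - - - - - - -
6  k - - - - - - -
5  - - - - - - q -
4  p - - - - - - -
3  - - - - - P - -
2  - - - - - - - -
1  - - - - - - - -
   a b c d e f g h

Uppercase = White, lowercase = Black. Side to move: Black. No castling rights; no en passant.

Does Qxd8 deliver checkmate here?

yes

After Qxd8: white king on a8; in check: yes, from the black queen on d8.
King squares — a7: attacked by Ka6; b7: attacked by Ka6; b8: attacked by Ba7.
White has no legal moves → checkmate.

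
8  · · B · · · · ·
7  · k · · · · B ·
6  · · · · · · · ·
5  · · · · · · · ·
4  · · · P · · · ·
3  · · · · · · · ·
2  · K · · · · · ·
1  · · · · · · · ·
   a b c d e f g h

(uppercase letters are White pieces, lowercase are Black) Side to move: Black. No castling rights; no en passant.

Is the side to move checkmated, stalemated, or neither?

Black to move; black king on b7.
In check: yes, from the white bishop on c8.
Legal moves for Black: Kxc8, Kb8, Ka8, Kc7, Ka7, Kc6, Kb6.
Black is in check but has 7 legal moves → neither.

neither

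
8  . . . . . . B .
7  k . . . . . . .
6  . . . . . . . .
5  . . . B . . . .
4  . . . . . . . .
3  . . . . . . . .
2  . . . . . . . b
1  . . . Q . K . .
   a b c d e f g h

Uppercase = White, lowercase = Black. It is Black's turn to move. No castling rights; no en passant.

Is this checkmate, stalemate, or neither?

neither

Black to move; black king on a7.
In check: no.
Legal moves for Black: Kb8, Kb6, Ka6, Bb8, Bc7, Bd6, Be5, Bf4, Bg3, Bg1.
Black has 10 legal moves and is not in check → neither.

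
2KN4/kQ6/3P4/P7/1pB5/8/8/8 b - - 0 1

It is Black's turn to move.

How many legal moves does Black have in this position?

0

Black to move; king on a7.
In check: yes, from the white queen on b7.
Legal moves: none.
Count: 0.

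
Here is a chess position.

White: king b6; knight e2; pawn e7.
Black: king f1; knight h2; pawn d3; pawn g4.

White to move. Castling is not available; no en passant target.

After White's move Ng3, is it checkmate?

After Ng3: black king on f1; in check: yes, from the white knight on g3.
Black has 4 legal replies: Kg2, Kf2, Kg1, Ke1.
In check but a legal move exists → not checkmate.

no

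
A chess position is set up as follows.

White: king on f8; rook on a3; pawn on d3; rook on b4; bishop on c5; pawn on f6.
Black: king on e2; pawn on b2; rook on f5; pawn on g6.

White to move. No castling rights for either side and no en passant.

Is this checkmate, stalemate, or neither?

neither

White to move; white king on f8.
In check: no.
Legal moves for White include: Kg8, Ke8, Kg7, Kf7, Ke7, Be7, Ba7, Bd6, Bb6, Bd4, Be3, Bf2, Bg1, Rb8, Rb7, Rb6, Rb5, Rh4, ... (list truncated; more exist).
White has legal moves and is not in check → neither.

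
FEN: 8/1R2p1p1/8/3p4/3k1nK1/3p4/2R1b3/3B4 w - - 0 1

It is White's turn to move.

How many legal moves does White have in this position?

7

White to move; king on g4.
In check: yes, from the black bishop on e2.
Legal moves: Kg5, Kf5, Kh4, Kxf4, Kg3, Rxe2, Bxe2.
Count: 7.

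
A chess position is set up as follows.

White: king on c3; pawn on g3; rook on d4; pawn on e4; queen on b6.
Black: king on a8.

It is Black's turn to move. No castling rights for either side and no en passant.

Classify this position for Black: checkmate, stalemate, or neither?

Black to move; black king on a8.
In check: no.
King squares — a7: attacked by Qb6; b7: attacked by Qb6; b8: attacked by Qb6.
Legal moves for Black: none.
Not in check and no legal moves → stalemate.

stalemate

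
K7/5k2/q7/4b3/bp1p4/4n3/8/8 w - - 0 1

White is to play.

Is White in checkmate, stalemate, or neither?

White to move; white king on a8.
In check: yes, from the black queen on a6.
King squares — a7: attacked by Qa6; b7: attacked by Qa6; b8: attacked by Be5.
Legal moves for White: none.
In check with no legal moves → checkmate.

checkmate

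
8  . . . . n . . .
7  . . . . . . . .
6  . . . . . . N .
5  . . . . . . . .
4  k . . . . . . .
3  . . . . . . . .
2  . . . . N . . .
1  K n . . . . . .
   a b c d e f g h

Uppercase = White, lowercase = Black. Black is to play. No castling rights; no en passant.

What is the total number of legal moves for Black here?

Black to move; king on a4.
In check: no.
Legal moves: Ng7, Nc7, Nf6, Nd6, Kb5, Ka5, Kb4, Kb3, Ka3, Nc3, Na3, Nd2.
Count: 12.

12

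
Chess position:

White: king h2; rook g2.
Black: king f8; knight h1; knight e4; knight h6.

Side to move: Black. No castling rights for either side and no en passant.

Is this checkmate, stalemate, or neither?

Black to move; black king on f8.
In check: no.
Legal moves for Black: Ke8, Kf7, Ke7, Ng8, Nf7, Nf5, Ng4+, Nf6, Nd6, Ng5, Nc5, Neg3, Nc3, Nef2, Nd2, Nhg3, Nhf2.
Black has 17 legal moves and is not in check → neither.

neither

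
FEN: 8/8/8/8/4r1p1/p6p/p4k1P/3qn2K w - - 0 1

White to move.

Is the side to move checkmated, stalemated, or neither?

stalemate

White to move; white king on h1.
In check: no.
King squares — g1: attacked by Kf2; g2: attacked by Ne1; h2: own pawn.
Legal moves for White: none.
Not in check and no legal moves → stalemate.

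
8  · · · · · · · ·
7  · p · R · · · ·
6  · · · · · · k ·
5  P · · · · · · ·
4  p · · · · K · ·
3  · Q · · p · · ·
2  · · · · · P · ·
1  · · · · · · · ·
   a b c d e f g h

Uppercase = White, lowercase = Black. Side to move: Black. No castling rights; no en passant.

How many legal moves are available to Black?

Black to move; king on g6.
In check: no.
Legal moves: Kh6, Kf6, Kh5, axb3, exf2, b6, a3, e2, b5.
Count: 9.

9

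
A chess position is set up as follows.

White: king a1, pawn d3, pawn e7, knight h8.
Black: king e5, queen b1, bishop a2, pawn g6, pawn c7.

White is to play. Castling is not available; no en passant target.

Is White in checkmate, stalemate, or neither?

checkmate

White to move; white king on a1.
In check: yes, from the black queen on b1.
King squares — b1: attacked by Ba2; a2: attacked by Qb1; b2: attacked by Qb1.
Legal moves for White: none.
In check with no legal moves → checkmate.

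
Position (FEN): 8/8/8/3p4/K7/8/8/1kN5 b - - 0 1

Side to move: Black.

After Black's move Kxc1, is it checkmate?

no

After Kxc1: white king on a4; in check: no.
White is not in check, so this cannot be checkmate.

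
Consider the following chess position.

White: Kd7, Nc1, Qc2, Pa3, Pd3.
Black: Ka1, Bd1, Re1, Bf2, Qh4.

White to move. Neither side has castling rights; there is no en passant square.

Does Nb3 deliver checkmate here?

yes

After Nb3: black king on a1; in check: yes, from the white knight on b3.
King squares — b1: attacked by Qc2; a2: attacked by Qc2; b2: attacked by Qc2.
Black has no legal moves → checkmate.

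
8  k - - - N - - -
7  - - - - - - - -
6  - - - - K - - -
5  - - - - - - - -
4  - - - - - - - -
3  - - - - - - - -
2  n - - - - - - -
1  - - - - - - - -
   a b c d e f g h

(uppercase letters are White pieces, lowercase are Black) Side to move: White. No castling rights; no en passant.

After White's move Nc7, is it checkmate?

no

After Nc7: black king on a8; in check: yes, from the white knight on c7.
Black has 3 legal replies: Kb8, Kb7, Ka7.
In check but a legal move exists → not checkmate.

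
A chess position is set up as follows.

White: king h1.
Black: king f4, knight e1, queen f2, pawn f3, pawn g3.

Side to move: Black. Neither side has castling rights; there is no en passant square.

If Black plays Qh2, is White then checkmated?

yes

After Qh2: white king on h1; in check: yes, from the black queen on h2.
King squares — g1: attacked by Qh2; g2: attacked by Ne1; h2: attacked by Pg3.
White has no legal moves → checkmate.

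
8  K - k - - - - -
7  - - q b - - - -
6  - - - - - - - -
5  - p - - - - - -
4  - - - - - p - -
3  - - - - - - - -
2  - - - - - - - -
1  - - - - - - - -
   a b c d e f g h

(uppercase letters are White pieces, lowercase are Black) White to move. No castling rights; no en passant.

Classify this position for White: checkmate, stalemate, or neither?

White to move; white king on a8.
In check: no.
King squares — a7: attacked by Qc7; b7: attacked by Qc7; b8: attacked by Qc7.
Legal moves for White: none.
Not in check and no legal moves → stalemate.

stalemate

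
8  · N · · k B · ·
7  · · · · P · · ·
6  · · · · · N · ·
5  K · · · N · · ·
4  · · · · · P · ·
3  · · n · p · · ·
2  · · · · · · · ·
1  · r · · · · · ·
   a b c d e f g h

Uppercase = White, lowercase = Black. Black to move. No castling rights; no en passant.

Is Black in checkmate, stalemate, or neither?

Black to move; black king on e8.
In check: yes, from the white knight on f6.
King squares — d7: attacked by Ne5; e7: attacked by Bf8; f7: attacked by Ne5; d8: attacked by Pe7; f8: attacked by Pe7.
Legal moves for Black: none.
In check with no legal moves → checkmate.

checkmate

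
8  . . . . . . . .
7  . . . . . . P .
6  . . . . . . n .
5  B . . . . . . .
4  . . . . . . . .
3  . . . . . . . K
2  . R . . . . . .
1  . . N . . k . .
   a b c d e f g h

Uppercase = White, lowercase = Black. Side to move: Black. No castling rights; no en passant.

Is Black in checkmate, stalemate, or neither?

Black to move; black king on f1.
In check: no.
Legal moves for Black: Nh8, Nf8, Ne7, Ne5, Nh4, Nf4+, Kg1.
Black has 7 legal moves and is not in check → neither.

neither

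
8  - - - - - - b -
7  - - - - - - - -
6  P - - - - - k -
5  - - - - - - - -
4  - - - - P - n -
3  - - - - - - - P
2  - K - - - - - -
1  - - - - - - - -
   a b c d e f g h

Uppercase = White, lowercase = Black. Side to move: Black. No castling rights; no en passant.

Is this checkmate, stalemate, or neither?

Black to move; black king on g6.
In check: no.
Legal moves for Black include: Bh7, Bf7, Be6, Bd5, Bc4, Bb3, Ba2, Kh7, Kg7, Kf7, Kh6, Kf6, Kh5, Kg5, Nh6, Nf6, Ne5, Ne3, ... (list truncated; more exist).
Black has legal moves and is not in check → neither.

neither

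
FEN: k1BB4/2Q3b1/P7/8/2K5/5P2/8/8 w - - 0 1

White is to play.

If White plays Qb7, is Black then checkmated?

yes

After Qb7: black king on a8; in check: yes, from the white queen on b7.
King squares — a7: attacked by Qb7; b7: attacked by Pa6; b8: attacked by Qb7.
Black has no legal moves → checkmate.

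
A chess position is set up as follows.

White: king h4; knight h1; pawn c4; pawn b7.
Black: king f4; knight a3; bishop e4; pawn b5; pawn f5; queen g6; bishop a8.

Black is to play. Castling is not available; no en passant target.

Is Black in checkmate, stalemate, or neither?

neither

Black to move; black king on f4.
In check: no.
Legal moves for Black include: Baxb7, Qg8, Qe8, Qh7#, Qg7, Qf7, Qh6#, Qf6+, Qe6, Qd6, Qc6, Qb6, Qa6, Qh5+, Qg5+, Qg4#, Qg3+, Qg2, ... (list truncated; more exist).
Black has legal moves and is not in check → neither.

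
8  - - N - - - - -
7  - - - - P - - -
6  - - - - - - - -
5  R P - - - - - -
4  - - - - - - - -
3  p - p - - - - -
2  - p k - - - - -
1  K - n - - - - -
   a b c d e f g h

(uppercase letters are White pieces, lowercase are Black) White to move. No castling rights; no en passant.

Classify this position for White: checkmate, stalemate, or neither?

White to move; white king on a1.
In check: yes, from the black pawn on b2.
King squares — b1: attacked by Kc2; a2: attacked by Nc1; b2: attacked by Kc2.
Legal moves for White: none.
In check with no legal moves → checkmate.

checkmate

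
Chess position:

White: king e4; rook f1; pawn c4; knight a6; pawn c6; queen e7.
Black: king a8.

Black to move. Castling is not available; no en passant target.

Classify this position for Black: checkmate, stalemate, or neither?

stalemate

Black to move; black king on a8.
In check: no.
King squares — a7: attacked by Qe7; b7: attacked by Pc6; b8: attacked by Na6.
Legal moves for Black: none.
Not in check and no legal moves → stalemate.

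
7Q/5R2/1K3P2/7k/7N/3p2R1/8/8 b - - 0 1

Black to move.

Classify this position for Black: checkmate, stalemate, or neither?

Black to move; black king on h5.
In check: yes, from the white queen on h8.
King squares — g4: attacked by Rg3; h4: attacked by Qh8; g5: attacked by Rg3; g6: attacked by Rg3; h6: attacked by Qh8.
Legal moves for Black: none.
In check with no legal moves → checkmate.

checkmate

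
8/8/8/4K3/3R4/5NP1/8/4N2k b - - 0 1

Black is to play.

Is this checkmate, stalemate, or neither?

Black to move; black king on h1.
In check: no.
King squares — g1: attacked by Nf3; g2: attacked by Ne1; h2: attacked by Nf3.
Legal moves for Black: none.
Not in check and no legal moves → stalemate.

stalemate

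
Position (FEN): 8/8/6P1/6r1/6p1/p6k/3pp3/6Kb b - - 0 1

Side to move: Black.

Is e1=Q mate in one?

yes

After e1=Q: white king on g1; in check: yes, from the black queen on e1.
King squares — f1: attacked by Qe1; h1: attacked by Qe1; f2: attacked by Qe1; g2: attacked by Bh1; h2: attacked by Kh3.
White has no legal moves → checkmate.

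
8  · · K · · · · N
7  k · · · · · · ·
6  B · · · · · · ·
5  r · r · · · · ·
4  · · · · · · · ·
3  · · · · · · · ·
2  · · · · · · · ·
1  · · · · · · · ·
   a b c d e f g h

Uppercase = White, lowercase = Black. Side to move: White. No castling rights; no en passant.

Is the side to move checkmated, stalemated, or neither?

neither

White to move; white king on c8.
In check: yes, from the black rook on c5.
Legal moves for White: Kd8, Kd7.
White is in check but has 2 legal moves → neither.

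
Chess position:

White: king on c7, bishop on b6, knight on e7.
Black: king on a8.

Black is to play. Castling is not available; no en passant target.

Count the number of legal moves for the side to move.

0

Black to move; king on a8.
In check: no.
Legal moves: none.
Count: 0.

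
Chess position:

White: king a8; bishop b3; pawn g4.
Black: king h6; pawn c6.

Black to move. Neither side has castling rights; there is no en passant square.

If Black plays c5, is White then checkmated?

no

After c5: white king on a8; in check: no.
White is not in check, so this cannot be checkmate.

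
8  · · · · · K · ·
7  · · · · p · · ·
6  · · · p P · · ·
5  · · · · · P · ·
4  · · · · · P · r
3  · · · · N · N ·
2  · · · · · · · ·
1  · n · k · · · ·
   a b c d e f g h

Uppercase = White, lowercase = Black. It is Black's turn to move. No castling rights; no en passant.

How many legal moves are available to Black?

Black to move; king on d1.
In check: yes, from the white knight on e3.
Legal moves: Kd2, Ke1, Kc1.
Count: 3.

3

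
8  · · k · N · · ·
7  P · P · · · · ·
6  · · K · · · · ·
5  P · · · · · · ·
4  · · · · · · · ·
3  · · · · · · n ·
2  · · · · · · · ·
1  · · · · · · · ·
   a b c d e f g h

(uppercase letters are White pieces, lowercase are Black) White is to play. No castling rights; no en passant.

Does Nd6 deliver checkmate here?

After Nd6: black king on c8; in check: yes, from the white knight on d6.
King squares — b7: attacked by Kc6; c7: attacked by Kc6; d7: attacked by Kc6; b8: attacked by Pa7; d8: attacked by Pc7.
Black has no legal moves → checkmate.

yes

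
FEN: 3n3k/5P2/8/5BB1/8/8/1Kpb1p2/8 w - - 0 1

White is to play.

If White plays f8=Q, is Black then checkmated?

yes

After f8=Q: black king on h8; in check: yes, from the white queen on f8.
King squares — g7: attacked by Qf8; h7: attacked by Bf5; g8: attacked by Qf8.
Black has no legal moves → checkmate.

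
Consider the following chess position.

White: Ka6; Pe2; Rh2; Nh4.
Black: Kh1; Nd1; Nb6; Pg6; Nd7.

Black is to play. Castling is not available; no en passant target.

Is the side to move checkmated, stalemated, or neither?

Black to move; black king on h1.
In check: yes, from the white rook on h2.
Legal moves for Black: Kxh2, Kg1.
Black is in check but has 2 legal moves → neither.

neither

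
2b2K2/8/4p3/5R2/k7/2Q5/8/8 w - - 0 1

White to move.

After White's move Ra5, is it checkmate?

yes

After Ra5: black king on a4; in check: yes, from the white rook on a5.
King squares — a3: attacked by Qc3; b3: attacked by Qc3; b4: attacked by Qc3; a5: attacked by Qc3; b5: attacked by Ra5.
Black has no legal moves → checkmate.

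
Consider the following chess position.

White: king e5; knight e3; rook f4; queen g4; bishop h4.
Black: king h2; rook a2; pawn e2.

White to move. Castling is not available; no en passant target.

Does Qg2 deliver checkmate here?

After Qg2: black king on h2; in check: yes, from the white queen on g2.
King squares — g1: attacked by Qg2; h1: attacked by Qg2; g2: attacked by Ne3; g3: attacked by Qg2; h3: attacked by Qg2.
Black has no legal moves → checkmate.

yes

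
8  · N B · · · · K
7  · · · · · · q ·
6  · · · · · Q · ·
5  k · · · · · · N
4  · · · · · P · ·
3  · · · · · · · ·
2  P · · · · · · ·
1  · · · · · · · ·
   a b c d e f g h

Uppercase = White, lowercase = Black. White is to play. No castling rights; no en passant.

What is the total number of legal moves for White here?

White to move; king on h8.
In check: yes, from the black queen on g7.
Legal moves: Kxg7, Qxg7, Nxg7.
Count: 3.

3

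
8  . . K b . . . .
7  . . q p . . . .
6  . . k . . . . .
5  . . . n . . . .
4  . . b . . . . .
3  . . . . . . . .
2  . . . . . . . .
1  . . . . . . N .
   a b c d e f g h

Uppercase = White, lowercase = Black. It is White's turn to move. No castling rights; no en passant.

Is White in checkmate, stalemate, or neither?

White to move; white king on c8.
In check: yes, from the black queen on c7.
King squares — b7: attacked by Kc6; c7: attacked by Nd5; d7: attacked by Kc6; b8: attacked by Qc7; d8: attacked by Qc7.
Legal moves for White: none.
In check with no legal moves → checkmate.

checkmate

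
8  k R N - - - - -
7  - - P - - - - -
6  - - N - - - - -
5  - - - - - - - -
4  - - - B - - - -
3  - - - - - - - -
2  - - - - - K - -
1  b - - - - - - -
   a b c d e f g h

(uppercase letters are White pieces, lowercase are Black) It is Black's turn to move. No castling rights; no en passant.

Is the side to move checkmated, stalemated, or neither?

Black to move; black king on a8.
In check: yes, from the white rook on b8.
King squares — a7: attacked by Bd4; b7: attacked by Rb8; b8: attacked by Nc6.
Legal moves for Black: none.
In check with no legal moves → checkmate.

checkmate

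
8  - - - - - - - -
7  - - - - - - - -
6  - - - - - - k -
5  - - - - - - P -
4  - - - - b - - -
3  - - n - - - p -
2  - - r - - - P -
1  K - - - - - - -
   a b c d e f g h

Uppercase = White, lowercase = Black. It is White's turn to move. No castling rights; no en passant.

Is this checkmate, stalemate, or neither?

White to move; white king on a1.
In check: no.
King squares — b1: attacked by Nc3; a2: attacked by Rc2; b2: attacked by Rc2.
Legal moves for White: none.
Not in check and no legal moves → stalemate.

stalemate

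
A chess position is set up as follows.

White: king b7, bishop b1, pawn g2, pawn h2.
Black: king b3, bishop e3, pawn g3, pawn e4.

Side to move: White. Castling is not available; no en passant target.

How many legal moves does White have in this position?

White to move; king on b7.
In check: no.
Legal moves: Kc8, Kb8, Ka8, Kc7, Kc6, Ka6, Bxe4, Bd3, Bc2+, Ba2+, hxg3, h3, h4.
Count: 13.

13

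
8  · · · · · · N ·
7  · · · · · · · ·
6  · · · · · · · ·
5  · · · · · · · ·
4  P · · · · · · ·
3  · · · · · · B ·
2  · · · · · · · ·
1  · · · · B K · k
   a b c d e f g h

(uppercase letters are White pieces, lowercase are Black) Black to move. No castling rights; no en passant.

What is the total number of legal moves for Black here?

Black to move; king on h1.
In check: no.
Legal moves: none.
Count: 0.

0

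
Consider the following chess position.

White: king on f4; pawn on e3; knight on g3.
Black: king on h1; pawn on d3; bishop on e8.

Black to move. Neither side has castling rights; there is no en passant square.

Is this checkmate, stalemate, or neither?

neither

Black to move; black king on h1.
In check: yes, from the white knight on g3.
Legal moves for Black: Kh2, Kg2, Kg1.
Black is in check but has 3 legal moves → neither.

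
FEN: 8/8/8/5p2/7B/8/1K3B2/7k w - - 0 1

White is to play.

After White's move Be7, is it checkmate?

After Be7: black king on h1; in check: no.
Black is not in check, so this cannot be checkmate.

no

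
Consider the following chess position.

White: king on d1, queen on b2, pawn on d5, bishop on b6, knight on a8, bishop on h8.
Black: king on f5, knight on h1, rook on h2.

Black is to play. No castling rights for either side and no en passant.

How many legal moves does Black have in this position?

Black to move; king on f5.
In check: no.
Legal moves: Kg6, Kg5, Kg4, Kf4, Ke4, Rxh8, Rh7, Rh6, Rh5, Rh4, Rh3, Rg2, Rf2, Re2, Rd2+, Rc2, Rxb2, Ng3, Nf2+.
Count: 19.

19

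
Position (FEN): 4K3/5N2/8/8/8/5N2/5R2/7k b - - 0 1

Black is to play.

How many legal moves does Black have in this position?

0

Black to move; king on h1.
In check: no.
Legal moves: none.
Count: 0.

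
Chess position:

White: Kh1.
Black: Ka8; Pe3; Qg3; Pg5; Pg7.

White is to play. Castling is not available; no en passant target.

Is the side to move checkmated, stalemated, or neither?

White to move; white king on h1.
In check: no.
King squares — g1: attacked by Qg3; g2: attacked by Qg3; h2: attacked by Qg3.
Legal moves for White: none.
Not in check and no legal moves → stalemate.

stalemate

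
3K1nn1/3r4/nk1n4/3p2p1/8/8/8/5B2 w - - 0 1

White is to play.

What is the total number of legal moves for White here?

White to move; king on d8.
In check: yes, from the black rook on d7.
Legal moves: none.
Count: 0.

0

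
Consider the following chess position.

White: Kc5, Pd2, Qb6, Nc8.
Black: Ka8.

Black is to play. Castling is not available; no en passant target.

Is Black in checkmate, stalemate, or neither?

stalemate

Black to move; black king on a8.
In check: no.
King squares — a7: attacked by Qb6; b7: attacked by Qb6; b8: attacked by Qb6.
Legal moves for Black: none.
Not in check and no legal moves → stalemate.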